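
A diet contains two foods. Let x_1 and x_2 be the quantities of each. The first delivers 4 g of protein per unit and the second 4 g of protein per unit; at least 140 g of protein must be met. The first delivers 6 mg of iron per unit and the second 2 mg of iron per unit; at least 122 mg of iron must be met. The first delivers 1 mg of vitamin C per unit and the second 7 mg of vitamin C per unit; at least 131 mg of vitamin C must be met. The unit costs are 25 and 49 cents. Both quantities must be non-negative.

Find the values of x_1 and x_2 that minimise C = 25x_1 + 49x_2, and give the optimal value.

Corner points and C = 25x_1 + 49x_2:
  (0, 61) → C = 2989
  (131, 0) → C = 3275
  (13, 22) → C = 1403
  (19, 16) → C = 1259
The feasible region is unbounded (it extends along (0, 1), (1, 0)), but C strictly increases along every unbounded feasible direction, so there is no improving ray and the minimum is attained at a vertex.

x_1 = 19, x_2 = 16, minimum C = 1259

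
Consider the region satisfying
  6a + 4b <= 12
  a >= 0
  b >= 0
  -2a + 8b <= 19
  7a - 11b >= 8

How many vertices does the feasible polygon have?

3

Intersecting each pair of boundary lines and keeping only the points that satisfy every inequality leaves:
  (2, 0)
  (82/47, 18/47)
  (8/7, 0)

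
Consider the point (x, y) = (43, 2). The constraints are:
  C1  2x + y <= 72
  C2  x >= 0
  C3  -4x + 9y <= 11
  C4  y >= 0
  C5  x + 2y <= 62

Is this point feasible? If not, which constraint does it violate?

not feasible — violates C1

Constraint C1: 2x + y = 88, which is not ≤ 72. All other constraints are satisfied.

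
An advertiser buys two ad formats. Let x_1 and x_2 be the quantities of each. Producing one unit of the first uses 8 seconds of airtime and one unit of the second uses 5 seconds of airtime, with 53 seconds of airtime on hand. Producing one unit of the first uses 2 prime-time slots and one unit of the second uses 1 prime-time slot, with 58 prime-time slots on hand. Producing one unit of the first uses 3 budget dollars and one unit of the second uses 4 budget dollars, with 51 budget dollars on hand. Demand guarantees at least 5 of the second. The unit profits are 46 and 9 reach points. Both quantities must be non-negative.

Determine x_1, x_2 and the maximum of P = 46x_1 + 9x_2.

x_1 = 7/2, x_2 = 5, maximum P = 206

Vertices and P = 46x_1 + 9x_2:
  (0, 53/5) → P = 477/5
  (0, 5) → P = 45
  (7/2, 5) → P = 206

At the optimal vertex, 8x_1 + 5x_2 = 53 and x_2 = 5.
Solving simultaneously gives x_1 = 7/2, x_2 = 5.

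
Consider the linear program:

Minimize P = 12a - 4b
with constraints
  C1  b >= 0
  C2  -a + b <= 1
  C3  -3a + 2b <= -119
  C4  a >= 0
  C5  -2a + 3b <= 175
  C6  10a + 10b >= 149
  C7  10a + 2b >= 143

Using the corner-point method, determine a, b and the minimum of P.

a = 119/3, b = 0, minimum P = 476

The feasible region is unbounded (it extends along (1, 0), (3, 2)), but P strictly increases along every unbounded feasible direction, so there is no improving ray and the minimum is attained at a vertex.

The optimum lies where b = 0 and -3a + 2b = -119.
Solving simultaneously gives a = 119/3, b = 0.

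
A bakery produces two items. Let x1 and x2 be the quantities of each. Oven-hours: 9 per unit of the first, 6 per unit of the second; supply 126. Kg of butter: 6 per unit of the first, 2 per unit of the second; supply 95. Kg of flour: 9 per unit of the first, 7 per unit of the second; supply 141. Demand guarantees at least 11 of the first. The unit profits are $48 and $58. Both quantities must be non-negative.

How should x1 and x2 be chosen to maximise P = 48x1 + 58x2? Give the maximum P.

Corner points and P = 48x1 + 58x2:
  (14, 0) → P = 672
  (11, 0) → P = 528
  (11, 9/2) → P = 789

The binding constraints are 9x1 + 6x2 = 126 and x1 = 11.
Solving simultaneously gives x1 = 11, x2 = 9/2.

x1 = 11, x2 = 9/2, maximum P = 789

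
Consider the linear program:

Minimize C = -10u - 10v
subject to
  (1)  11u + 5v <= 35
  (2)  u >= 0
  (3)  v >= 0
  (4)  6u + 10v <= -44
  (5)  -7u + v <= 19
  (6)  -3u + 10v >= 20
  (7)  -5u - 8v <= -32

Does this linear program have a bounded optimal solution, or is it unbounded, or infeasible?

infeasible

The boundaries 11u + 5v = 35 and u = 0 meet at (0, 7), but that point violates 6u + 10v ≤ -44. Every candidate vertex is excluded by some other constraint, so the feasible region is empty.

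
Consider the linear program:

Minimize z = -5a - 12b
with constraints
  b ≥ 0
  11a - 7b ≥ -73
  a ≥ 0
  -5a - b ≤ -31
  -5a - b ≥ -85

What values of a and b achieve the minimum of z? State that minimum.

Feasible corners and z = -5a - 12b:
  (31/5, 0) → z = -31
  (17, 0) → z = -85
  (72/23, 353/23) → z = -4596/23
  (261/23, 650/23) → z = -9105/23

The binding constraints are 11a - 7b = -73 and -5a - b = -85.
Solving simultaneously gives a = 261/23, b = 650/23.

a = 261/23, b = 650/23, minimum z = -9105/23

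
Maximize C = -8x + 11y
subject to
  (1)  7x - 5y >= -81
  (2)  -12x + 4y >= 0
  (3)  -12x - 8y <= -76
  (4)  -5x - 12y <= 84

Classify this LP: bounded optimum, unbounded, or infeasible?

bounded optimum

Corner points and C = -8x + 11y:
  (81/8, 243/8) → C = 2025/8
  (-67/29, 376/29) → C = 4672/29
  (19/9, 19/3) → C = 475/9
The feasible region has finitely many vertices and no improving ray; the maximum is 2025/8 at (81/8, 243/8).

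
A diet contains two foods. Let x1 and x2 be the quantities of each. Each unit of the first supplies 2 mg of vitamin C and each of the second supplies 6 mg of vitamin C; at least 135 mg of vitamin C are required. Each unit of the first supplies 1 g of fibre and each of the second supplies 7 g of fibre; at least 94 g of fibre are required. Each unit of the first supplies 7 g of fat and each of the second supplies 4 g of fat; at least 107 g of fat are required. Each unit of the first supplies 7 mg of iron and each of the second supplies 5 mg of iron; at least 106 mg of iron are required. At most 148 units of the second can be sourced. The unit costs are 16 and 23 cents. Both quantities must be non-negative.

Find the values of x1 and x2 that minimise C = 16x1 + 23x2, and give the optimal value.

x1 = 3, x2 = 43/2, minimum C = 1085/2

Vertices and C = 16x1 + 23x2:
  (0, 107/4) → C = 2461/4
  (0, 148) → C = 3404
  (94, 0) → C = 1504
  (381/8, 53/8) → C = 7315/8
  (3, 43/2) → C = 1085/2
The feasible region is unbounded (it extends along (1, 0)), but C strictly increases along every unbounded feasible direction, so there is no improving ray and the minimum is attained at a vertex.

At the optimal vertex, 2x1 + 6x2 = 135 and 7x1 + 4x2 = 107.
Solving simultaneously gives x1 = 3, x2 = 43/2.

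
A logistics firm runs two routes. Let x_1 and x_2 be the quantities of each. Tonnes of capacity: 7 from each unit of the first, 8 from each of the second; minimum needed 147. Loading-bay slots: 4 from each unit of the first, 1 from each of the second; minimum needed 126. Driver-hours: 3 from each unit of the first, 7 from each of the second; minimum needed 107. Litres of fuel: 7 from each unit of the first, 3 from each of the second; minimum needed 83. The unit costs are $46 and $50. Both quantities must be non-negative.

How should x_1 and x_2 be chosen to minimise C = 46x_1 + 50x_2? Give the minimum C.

Extreme points and C = 46x_1 + 50x_2:
  (0, 126) → C = 6300
  (107/3, 0) → C = 4922/3
  (31, 2) → C = 1526
The feasible region is unbounded (it extends along (0, 1), (1, 0)), but C strictly increases along every unbounded feasible direction, so there is no improving ray and the minimum is attained at a vertex.

x_1 = 31, x_2 = 2, minimum C = 1526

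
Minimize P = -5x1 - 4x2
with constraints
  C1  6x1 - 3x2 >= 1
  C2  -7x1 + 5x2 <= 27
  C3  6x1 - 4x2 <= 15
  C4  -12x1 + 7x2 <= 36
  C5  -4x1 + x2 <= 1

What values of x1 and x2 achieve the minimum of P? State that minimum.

x1 = 183/2, x2 = 267/2, minimum P = -1983/2

Corner points and P = -5x1 - 4x2:
  (86/9, 169/9) → P = -1106/9
  (-2/3, -5/3) → P = 10
  (183/2, 267/2) → P = -1983/2
  (-19/10, -33/5) → P = 359/10

The binding constraints are -7x1 + 5x2 = 27 and 6x1 - 4x2 = 15.
Solving simultaneously gives x1 = 183/2, x2 = 267/2.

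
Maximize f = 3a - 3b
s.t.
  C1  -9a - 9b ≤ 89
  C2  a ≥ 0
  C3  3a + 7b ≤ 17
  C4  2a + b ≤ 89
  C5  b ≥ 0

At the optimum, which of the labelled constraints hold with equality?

Corner points and f = 3a - 3b:
  (0, 17/7) → f = -51/7
  (0, 0) → f = 0
  (17/3, 0) → f = 17

The maximum is at (17/3, 0). Substituting into each constraint, equality holds for C3 and C5; the remaining constraints have slack.

C3 and C5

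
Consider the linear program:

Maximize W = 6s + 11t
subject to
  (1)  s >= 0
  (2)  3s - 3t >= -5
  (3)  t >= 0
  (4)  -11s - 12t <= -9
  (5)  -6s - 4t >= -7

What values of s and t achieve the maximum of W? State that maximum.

s = 1/30, t = 17/10, maximum W = 189/10

Extreme points and W = 6s + 11t:
  (0, 5/3) → W = 55/3
  (0, 3/4) → W = 33/4
  (1/30, 17/10) → W = 189/10
  (9/11, 0) → W = 54/11
  (7/6, 0) → W = 7

The optimum lies where 3s - 3t = -5 and -6s - 4t = -7.
Solving simultaneously gives s = 1/30, t = 17/10.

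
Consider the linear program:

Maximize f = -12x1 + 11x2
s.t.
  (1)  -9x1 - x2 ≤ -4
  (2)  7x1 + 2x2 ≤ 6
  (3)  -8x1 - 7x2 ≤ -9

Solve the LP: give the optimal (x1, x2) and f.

x1 = 2/11, x2 = 26/11, maximum f = 262/11

Extreme points and f = -12x1 + 11x2:
  (2/11, 26/11) → f = 262/11
  (19/55, 49/55) → f = 311/55
  (8/11, 5/11) → f = -41/11

The binding constraints are -9x1 - x2 = -4 and 7x1 + 2x2 = 6.
Solving simultaneously gives x1 = 2/11, x2 = 26/11.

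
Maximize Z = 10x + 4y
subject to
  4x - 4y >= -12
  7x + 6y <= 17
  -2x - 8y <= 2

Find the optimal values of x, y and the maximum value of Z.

x = 37/11, y = -12/11, maximum Z = 322/11

At the optimal vertex, 7x + 6y = 17 and -2x - 8y = 2.
Solving simultaneously gives x = 37/11, y = -12/11.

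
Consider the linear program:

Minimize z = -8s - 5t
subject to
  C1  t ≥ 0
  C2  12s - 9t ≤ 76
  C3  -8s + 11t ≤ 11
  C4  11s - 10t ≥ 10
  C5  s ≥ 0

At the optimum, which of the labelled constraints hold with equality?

C2 and C3

Vertices and z = -8s - 5t:
  (19/3, 0) → z = -152/3
  (10/11, 0) → z = -80/11
  (187/12, 37/3) → z = -559/3
  (220/41, 201/41) → z = -2765/41

The minimum is at (187/12, 37/3). Substituting into each constraint, equality holds for C2 and C3; the remaining constraints have slack.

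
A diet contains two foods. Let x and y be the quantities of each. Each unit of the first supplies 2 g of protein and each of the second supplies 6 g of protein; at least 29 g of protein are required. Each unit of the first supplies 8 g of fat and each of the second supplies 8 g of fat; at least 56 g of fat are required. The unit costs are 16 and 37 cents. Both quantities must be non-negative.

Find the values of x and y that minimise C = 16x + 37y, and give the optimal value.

x = 13/4, y = 15/4, minimum C = 763/4

Feasible corners and C = 16x + 37y:
  (0, 7) → C = 259
  (29/2, 0) → C = 232
  (13/4, 15/4) → C = 763/4
The feasible region is unbounded (it extends along (0, 1), (1, 0)), but C strictly increases along every unbounded feasible direction, so there is no improving ray and the minimum is attained at a vertex.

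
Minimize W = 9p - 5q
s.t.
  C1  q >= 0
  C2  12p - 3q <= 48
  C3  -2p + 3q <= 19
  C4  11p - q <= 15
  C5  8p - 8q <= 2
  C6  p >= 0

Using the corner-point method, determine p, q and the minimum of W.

p = 0, q = 19/3, minimum W = -95/3

Feasible corners and W = 9p - 5q:
  (1/4, 0) → W = 9/4
  (0, 0) → W = 0
  (64/31, 239/31) → W = -619/31
  (0, 19/3) → W = -95/3
  (59/40, 49/40) → W = 143/20

The binding constraints are -2p + 3q = 19 and p = 0.
Solving simultaneously gives p = 0, q = 19/3.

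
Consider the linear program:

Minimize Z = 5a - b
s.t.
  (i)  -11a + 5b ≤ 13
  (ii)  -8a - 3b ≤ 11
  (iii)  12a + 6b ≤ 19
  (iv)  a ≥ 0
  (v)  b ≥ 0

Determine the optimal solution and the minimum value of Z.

a = 0, b = 13/5, minimum Z = -13/5

Extreme points and Z = 5a - b:
  (17/126, 365/126) → Z = -20/9
  (0, 13/5) → Z = -13/5
  (19/12, 0) → Z = 95/12
  (0, 0) → Z = 0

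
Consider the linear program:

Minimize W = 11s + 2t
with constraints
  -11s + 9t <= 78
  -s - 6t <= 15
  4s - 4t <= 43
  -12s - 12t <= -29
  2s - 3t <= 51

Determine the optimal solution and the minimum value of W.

Extreme points and W = 11s + 2t:
  (-45/16, 251/48) → W = -983/48
  (99/14, -103/28) → W = 493/7
  (59/10, -209/60) → W = 869/15
The feasible region is unbounded (it extends along (1, 1), (9, 11)), but W strictly increases along every unbounded feasible direction, so there is no improving ray and the minimum is attained at a vertex.

s = -45/16, t = 251/48, minimum W = -983/48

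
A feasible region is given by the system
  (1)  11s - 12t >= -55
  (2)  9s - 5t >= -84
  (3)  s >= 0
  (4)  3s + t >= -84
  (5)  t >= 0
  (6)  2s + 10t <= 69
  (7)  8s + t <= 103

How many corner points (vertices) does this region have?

5

Intersecting each pair of boundary lines and keeping only the points that satisfy every inequality leaves:
  (0, 55/12)
  (139/67, 869/134)
  (0, 0)
  (103/8, 0)
  (961/78, 173/39)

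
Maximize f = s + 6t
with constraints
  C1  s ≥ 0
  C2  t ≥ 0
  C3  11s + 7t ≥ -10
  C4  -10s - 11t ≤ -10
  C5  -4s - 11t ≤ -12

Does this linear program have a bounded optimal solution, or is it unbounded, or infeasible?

unbounded

From the feasible point (0, 12/11), moving in the direction (0, 1) keeps every constraint satisfied while f increases without bound.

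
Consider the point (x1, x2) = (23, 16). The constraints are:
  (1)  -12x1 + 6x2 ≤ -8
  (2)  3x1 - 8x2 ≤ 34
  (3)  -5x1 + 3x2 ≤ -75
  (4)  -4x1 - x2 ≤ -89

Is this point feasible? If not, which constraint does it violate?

not feasible — violates (3)

Constraint (3): -5x1 + 3x2 = -67, which is not ≤ -75. All other constraints are satisfied.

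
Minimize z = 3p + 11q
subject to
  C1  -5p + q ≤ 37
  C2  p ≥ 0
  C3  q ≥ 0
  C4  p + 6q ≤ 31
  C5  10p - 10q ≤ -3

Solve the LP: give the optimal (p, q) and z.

p = 0, q = 3/10, minimum z = 33/10

Vertices and z = 3p + 11q:
  (0, 31/6) → z = 341/6
  (0, 3/10) → z = 33/10
  (146/35, 313/70) → z = 617/10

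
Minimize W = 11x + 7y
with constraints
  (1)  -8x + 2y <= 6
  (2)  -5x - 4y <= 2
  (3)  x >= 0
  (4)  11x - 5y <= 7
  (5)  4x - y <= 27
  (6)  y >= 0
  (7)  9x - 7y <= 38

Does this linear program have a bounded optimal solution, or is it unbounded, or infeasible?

bounded optimum

Corner points and W = 11x + 7y:
  (0, 3) → W = 21
  (0, 0) → W = 0
  (128/9, 269/9) → W = 1097/3
  (7/11, 0) → W = 7
The feasible region has finitely many vertices and no improving ray; the minimum is 0 at (0, 0).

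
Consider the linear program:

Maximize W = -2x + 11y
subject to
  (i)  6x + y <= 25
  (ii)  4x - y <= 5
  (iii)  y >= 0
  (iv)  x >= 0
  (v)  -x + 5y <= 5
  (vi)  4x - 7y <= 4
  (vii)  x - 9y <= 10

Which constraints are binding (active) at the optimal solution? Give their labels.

(ii) and (v)

Feasible corners and W = -2x + 11y:
  (30/19, 25/19) → W = 215/19
  (31/24, 1/6) → W = -3/4
  (0, 0) → W = 0
  (1, 0) → W = -2
  (0, 1) → W = 11

The maximum is at (30/19, 25/19). Substituting into each constraint, equality holds for (ii) and (v); the remaining constraints have slack.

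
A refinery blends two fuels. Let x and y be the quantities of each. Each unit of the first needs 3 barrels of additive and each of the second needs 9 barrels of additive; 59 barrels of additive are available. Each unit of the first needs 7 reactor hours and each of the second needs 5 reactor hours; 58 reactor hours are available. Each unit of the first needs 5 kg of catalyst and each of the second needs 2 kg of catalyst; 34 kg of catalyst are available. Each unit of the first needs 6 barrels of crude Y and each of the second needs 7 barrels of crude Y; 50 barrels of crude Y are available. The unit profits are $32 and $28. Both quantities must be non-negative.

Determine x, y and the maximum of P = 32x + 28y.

Corner points and P = 32x + 28y:
  (0, 0) → P = 0
  (0, 59/9) → P = 1652/9
  (34/5, 0) → P = 1088/5
  (37/33, 68/11) → P = 6896/33
  (6, 2) → P = 248

At the optimal vertex, 5x + 2y = 34 and 6x + 7y = 50.
Solving simultaneously gives x = 6, y = 2.

x = 6, y = 2, maximum P = 248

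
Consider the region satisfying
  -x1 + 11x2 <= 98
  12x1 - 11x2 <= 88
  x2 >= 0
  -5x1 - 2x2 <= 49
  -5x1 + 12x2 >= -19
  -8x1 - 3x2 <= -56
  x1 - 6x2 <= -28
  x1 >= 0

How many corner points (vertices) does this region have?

The feasible vertices (each the meet of two boundaries and inside every other half-plane) are:
  (186/11, 1264/121)
  (46/13, 120/13)
  (836/61, 424/61)
  (84/17, 280/51)

4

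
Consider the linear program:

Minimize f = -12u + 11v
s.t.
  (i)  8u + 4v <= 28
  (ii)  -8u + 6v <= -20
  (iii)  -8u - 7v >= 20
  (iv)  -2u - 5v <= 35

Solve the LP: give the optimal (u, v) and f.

Corner points and f = -12u + 11v:
  (5/26, -40/13) → f = -470/13
  (-55/26, -80/13) → f = -550/13
  (145/26, -120/13) → f = -2190/13

u = 145/26, v = -120/13, minimum f = -2190/13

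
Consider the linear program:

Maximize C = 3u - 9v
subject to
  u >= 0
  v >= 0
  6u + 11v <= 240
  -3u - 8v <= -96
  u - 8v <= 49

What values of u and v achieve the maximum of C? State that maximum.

Corner points and C = 3u - 9v:
  (0, 240/11) → C = -2160/11
  (0, 12) → C = -108
  (40, 0) → C = 120
  (32, 0) → C = 96

The binding constraints are v = 0 and 6u + 11v = 240.
Solving simultaneously gives u = 40, v = 0.

u = 40, v = 0, maximum C = 120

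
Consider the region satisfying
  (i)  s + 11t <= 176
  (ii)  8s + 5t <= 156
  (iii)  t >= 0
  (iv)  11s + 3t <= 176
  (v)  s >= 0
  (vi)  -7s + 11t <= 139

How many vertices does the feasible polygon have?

6

The feasible vertices (each the meet of two boundaries and inside every other half-plane) are:
  (836/83, 1252/83)
  (37/8, 1371/88)
  (412/31, 308/31)
  (16, 0)
  (0, 0)
  (0, 139/11)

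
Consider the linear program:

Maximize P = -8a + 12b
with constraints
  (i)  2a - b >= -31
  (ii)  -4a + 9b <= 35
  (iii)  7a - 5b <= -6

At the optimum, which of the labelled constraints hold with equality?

Extreme points and P = -8a + 12b:
  (-122/7, -27/7) → P = 652/7
  (-149/3, -205/3) → P = -1268/3
  (121/43, 221/43) → P = 1684/43

The maximum is at (-122/7, -27/7). Substituting into each constraint, equality holds for (i) and (ii); the remaining constraints have slack.

(i) and (ii)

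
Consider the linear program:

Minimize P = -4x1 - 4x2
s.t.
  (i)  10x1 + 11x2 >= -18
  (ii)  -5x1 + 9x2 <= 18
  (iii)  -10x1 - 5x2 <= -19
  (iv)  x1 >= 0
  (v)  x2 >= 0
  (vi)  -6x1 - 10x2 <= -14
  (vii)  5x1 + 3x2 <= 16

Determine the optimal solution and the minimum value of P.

Vertices and P = -4x1 - 4x2:
  (81/115, 55/23) → P = -1424/115
  (3/2, 17/6) → P = -52/3
  (12/7, 13/35) → P = -292/35
  (7/3, 0) → P = -28/3
  (16/5, 0) → P = -64/5

The binding constraints are -5x1 + 9x2 = 18 and 5x1 + 3x2 = 16.
Solving simultaneously gives x1 = 3/2, x2 = 17/6.

x1 = 3/2, x2 = 17/6, minimum P = -52/3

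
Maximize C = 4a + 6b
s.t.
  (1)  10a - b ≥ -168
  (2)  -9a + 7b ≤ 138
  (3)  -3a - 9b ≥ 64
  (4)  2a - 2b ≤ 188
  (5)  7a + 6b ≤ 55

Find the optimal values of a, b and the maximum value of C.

The binding constraints are -3a - 9b = 64 and 7a + 6b = 55.
Solving simultaneously gives a = 293/15, b = -613/45.

a = 293/15, b = -613/45, maximum C = -18/5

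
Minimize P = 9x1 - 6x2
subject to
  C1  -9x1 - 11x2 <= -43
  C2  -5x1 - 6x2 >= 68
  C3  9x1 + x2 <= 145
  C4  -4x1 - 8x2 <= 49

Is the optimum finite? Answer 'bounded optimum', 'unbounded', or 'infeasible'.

From the feasible point (-1006, 827), moving in the direction (-6, 5) keeps every constraint satisfied while P decreases without bound.

unbounded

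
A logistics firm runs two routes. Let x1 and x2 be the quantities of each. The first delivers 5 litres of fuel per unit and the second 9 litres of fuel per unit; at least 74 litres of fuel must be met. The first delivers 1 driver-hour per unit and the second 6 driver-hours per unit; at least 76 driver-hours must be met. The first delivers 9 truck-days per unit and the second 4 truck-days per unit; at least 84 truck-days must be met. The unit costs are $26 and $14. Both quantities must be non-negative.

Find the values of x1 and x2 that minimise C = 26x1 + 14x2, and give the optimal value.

Vertices and C = 26x1 + 14x2:
  (0, 21) → C = 294
  (76, 0) → C = 1976
  (4, 12) → C = 272
The feasible region is unbounded (it extends along (0, 1), (1, 0)), but C strictly increases along every unbounded feasible direction, so there is no improving ray and the minimum is attained at a vertex.

x1 = 4, x2 = 12, minimum C = 272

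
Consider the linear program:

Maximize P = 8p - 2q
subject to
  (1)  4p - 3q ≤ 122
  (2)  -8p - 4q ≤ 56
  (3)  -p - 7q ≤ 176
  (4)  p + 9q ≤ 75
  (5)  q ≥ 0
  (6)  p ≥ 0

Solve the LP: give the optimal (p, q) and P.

p = 441/13, q = 178/39, maximum P = 10228/39

Vertices and P = 8p - 2q:
  (441/13, 178/39) → P = 10228/39
  (61/2, 0) → P = 244
  (0, 25/3) → P = -50/3
  (0, 0) → P = 0

The optimum lies where 4p - 3q = 122 and p + 9q = 75.
Solving simultaneously gives p = 441/13, q = 178/39.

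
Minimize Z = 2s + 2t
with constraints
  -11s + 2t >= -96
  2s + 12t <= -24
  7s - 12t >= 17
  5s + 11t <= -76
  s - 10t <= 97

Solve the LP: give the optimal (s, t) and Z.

Extreme points and Z = 2s + 2t:
  (-725/137, -617/137) → Z = -2684/137
  (-497/29, -331/29) → Z = -1656/29
  (307/61, -561/61) → Z = -508/61

At the optimal vertex, 7s - 12t = 17 and s - 10t = 97.
Solving simultaneously gives s = -497/29, t = -331/29.

s = -497/29, t = -331/29, minimum Z = -1656/29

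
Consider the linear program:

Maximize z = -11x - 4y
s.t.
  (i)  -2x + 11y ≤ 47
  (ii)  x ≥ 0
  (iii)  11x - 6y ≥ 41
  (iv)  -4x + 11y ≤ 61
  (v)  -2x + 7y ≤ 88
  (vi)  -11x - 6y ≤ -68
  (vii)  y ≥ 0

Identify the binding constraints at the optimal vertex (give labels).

(iii) and (vi)

Extreme points and z = -11x - 4y:
  (733/109, 599/109) → z = -10459/109
  (109/22, 9/4) → z = -127/2
  (68/11, 0) → z = -68
The feasible region is unbounded (it extends along (11, 2), (1, 0)), but z strictly decreases along every unbounded feasible direction, so there is no improving ray and the maximum is attained at a vertex.

The maximum is at (109/22, 9/4). Substituting into each constraint, equality holds for (iii) and (vi); the remaining constraints have slack.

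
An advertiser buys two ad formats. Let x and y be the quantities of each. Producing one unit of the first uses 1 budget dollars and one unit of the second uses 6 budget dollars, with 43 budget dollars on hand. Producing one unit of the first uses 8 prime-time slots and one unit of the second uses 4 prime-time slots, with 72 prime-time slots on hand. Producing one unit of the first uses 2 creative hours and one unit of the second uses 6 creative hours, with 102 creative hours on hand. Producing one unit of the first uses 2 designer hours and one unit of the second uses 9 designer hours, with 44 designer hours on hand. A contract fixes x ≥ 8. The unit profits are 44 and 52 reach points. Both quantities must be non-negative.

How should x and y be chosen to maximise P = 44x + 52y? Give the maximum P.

Feasible corners and P = 44x + 52y:
  (9, 0) → P = 396
  (8, 0) → P = 352
  (8, 2) → P = 456

x = 8, y = 2, maximum P = 456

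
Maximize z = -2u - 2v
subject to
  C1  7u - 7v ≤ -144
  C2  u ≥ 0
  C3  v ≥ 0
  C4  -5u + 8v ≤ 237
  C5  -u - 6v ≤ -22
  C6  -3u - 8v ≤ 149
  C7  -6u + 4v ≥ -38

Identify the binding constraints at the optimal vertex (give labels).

Corner points and z = -2u - 2v:
  (0, 144/7) → z = -288/7
  (169/7, 313/7) → z = -964/7
  (0, 237/8) → z = -237/4

The maximum is at (0, 144/7). Substituting into each constraint, equality holds for C1 and C2; the remaining constraints have slack.

C1 and C2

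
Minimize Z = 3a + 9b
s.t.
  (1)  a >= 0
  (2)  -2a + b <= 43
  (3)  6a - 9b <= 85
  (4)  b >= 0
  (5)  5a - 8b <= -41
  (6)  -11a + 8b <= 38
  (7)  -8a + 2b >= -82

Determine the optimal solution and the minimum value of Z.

a = 1/2, b = 87/16, minimum Z = 807/16

Extreme points and Z = 3a + 9b:
  (1/2, 87/16) → Z = 807/16
  (41/3, 41/3) → Z = 164
  (122/7, 201/7) → Z = 2175/7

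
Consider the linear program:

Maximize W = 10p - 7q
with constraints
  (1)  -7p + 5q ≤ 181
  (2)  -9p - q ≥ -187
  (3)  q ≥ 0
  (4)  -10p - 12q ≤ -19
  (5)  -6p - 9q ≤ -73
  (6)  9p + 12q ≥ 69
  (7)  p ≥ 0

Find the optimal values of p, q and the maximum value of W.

Vertices and W = 10p - 7q:
  (29/2, 113/2) → W = -501/2
  (0, 181/5) → W = -1267/5
  (187/9, 0) → W = 1870/9
  (73/6, 0) → W = 365/3
  (0, 73/9) → W = -511/9

At the optimal vertex, -9p - q = -187 and q = 0.
Solving simultaneously gives p = 187/9, q = 0.

p = 187/9, q = 0, maximum W = 1870/9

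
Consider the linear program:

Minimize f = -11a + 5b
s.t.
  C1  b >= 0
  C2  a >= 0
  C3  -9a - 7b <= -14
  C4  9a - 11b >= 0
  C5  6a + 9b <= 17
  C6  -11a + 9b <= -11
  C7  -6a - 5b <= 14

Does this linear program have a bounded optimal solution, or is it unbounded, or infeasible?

Feasible corners and f = -11a + 5b:
  (14/9, 0) → f = -154/9
  (17/6, 0) → f = -187/6
  (203/158, 55/158) → f = -979/79
  (28/17, 121/153) → f = -2167/153
The feasible region has finitely many vertices and no improving ray; the minimum is -187/6 at (17/6, 0).

bounded optimum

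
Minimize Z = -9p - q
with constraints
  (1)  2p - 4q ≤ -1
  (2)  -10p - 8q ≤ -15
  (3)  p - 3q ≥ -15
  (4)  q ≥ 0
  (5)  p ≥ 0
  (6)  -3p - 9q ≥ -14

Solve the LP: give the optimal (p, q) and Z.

Vertices and Z = -9p - q:
  (13/14, 5/7) → Z = -127/14
  (47/30, 31/30) → Z = -227/15
  (23/66, 95/66) → Z = -151/33

p = 47/30, q = 31/30, minimum Z = -227/15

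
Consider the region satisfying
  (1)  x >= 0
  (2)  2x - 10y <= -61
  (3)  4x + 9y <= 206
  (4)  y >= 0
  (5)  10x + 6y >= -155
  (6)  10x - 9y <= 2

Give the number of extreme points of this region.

Intersecting each pair of boundary lines and keeping only the points that satisfy every inequality leaves:
  (0, 61/10)
  (0, 206/9)
  (569/82, 307/41)
  (104/7, 114/7)

4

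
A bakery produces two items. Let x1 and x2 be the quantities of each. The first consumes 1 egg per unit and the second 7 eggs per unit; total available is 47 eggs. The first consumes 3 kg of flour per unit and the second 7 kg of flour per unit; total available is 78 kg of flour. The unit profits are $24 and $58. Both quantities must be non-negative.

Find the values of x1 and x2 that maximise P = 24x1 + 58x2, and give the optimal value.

Corner points and P = 24x1 + 58x2:
  (0, 0) → P = 0
  (0, 47/7) → P = 2726/7
  (26, 0) → P = 624
  (31/2, 9/2) → P = 633

The binding constraints are x1 + 7x2 = 47 and 3x1 + 7x2 = 78.
Solving simultaneously gives x1 = 31/2, x2 = 9/2.

x1 = 31/2, x2 = 9/2, maximum P = 633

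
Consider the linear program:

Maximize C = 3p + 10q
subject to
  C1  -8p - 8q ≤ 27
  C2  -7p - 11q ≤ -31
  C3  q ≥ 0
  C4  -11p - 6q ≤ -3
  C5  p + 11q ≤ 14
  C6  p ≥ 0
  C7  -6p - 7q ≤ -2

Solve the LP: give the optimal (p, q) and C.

p = 14, q = 0, maximum C = 42

Feasible corners and C = 3p + 10q:
  (31/7, 0) → C = 93/7
  (17/6, 67/66) → C = 1231/66
  (14, 0) → C = 42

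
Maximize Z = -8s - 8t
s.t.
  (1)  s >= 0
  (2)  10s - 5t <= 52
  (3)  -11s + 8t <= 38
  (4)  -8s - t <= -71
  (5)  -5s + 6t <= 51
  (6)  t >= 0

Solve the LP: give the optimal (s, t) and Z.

s = 407/50, t = 147/25, maximum Z = -2804/25

Vertices and Z = -8s - 8t:
  (407/50, 147/25) → Z = -2804/25
  (81/5, 22) → Z = -1528/5
  (375/53, 763/53) → Z = -9104/53

At the optimal vertex, 10s - 5t = 52 and -8s - t = -71.
Solving simultaneously gives s = 407/50, t = 147/25.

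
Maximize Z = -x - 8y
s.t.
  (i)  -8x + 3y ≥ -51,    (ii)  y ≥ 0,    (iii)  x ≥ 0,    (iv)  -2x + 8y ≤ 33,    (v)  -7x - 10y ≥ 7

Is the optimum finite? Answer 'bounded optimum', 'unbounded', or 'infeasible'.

infeasible

The boundaries -8x + 3y = -51 and y = 0 meet at (51/8, 0), but that point violates -7x - 10y ≥ 7. Every candidate vertex is excluded by some other constraint, so the feasible region is empty.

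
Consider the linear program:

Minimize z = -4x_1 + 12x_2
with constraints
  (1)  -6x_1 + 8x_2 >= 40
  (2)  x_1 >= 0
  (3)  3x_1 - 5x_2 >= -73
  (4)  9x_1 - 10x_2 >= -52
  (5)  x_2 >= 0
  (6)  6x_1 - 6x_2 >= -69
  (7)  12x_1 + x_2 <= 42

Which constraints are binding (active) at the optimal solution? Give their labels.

(1) and (2)

Feasible corners and z = -4x_1 + 12x_2:
  (0, 5) → z = 60
  (148/51, 122/17) → z = 3800/51
  (0, 26/5) → z = 312/5
  (368/129, 334/43) → z = 10552/129

The minimum is at (0, 5). Substituting into each constraint, equality holds for (1) and (2); the remaining constraints have slack.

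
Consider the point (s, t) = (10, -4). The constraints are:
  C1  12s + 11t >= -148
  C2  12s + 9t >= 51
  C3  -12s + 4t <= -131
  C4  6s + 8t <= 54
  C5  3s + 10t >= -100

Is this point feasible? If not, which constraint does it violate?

feasible

C1: 76 ≥ -148 ✓
C2: 84 ≥ 51 ✓
C3: -136 ≤ -131 ✓
C4: 28 ≤ 54 ✓
C5: -10 ≥ -100 ✓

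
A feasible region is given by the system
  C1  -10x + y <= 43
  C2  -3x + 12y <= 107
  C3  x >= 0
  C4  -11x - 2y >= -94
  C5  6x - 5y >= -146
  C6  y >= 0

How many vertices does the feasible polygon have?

Of the 15 pairwise boundary intersections, those satisfying every inequality are:
  (0, 107/12)
  (457/69, 1459/138)
  (0, 0)
  (94/11, 0)

4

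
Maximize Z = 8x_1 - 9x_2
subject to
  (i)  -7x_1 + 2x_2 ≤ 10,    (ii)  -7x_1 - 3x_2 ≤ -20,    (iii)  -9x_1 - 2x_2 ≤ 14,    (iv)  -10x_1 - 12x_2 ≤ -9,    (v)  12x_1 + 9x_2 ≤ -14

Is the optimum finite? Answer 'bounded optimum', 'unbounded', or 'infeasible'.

infeasible

The boundaries -7x_1 + 2x_2 = 10 and -7x_1 - 3x_2 = -20 meet at (2/7, 6), but that point violates 12x_1 + 9x_2 ≤ -14. Every candidate vertex is excluded by some other constraint, so the feasible region is empty.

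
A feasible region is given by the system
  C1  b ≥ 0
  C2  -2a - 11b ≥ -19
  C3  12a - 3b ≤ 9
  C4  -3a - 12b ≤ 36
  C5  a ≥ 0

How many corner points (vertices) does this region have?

Pairwise boundary intersections that survive every other constraint:
  (3/4, 0)
  (0, 0)
  (26/23, 35/23)
  (0, 19/11)

4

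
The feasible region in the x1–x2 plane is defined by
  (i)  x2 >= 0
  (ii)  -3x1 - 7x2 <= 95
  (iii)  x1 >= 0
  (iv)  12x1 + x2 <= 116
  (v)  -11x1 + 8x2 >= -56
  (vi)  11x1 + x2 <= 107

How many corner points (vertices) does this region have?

5

Pairwise boundary intersections that survive every other constraint:
  (0, 0)
  (56/11, 0)
  (0, 107)
  (984/107, 604/107)
  (9, 8)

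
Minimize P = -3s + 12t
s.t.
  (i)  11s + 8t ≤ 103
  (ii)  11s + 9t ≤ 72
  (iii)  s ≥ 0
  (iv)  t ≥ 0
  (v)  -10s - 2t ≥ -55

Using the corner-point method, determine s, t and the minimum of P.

s = 11/2, t = 0, minimum P = -33/2

At the optimal vertex, t = 0 and -10s - 2t = -55.
Solving simultaneously gives s = 11/2, t = 0.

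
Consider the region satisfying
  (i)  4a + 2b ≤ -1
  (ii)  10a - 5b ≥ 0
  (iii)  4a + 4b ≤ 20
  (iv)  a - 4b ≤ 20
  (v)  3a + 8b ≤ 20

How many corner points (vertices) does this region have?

3

Pairwise boundary intersections that survive every other constraint:
  (-1/8, -1/4)
  (2, -9/2)
  (-20/7, -40/7)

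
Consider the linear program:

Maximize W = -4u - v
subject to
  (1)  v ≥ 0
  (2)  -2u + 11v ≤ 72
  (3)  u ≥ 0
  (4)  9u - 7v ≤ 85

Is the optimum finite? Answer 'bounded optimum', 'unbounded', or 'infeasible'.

Vertices and W = -4u - v:
  (0, 0) → W = 0
  (85/9, 0) → W = -340/9
  (0, 72/11) → W = -72/11
  (1439/85, 818/85) → W = -6574/85
The feasible region has finitely many vertices and no improving ray; the maximum is 0 at (0, 0).

bounded optimum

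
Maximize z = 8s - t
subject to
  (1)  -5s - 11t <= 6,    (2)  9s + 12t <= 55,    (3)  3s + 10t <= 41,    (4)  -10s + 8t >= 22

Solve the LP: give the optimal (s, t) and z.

Extreme points and z = 8s - t:
  (-511/17, 223/17) → z = -4311/17
  (-29/15, 1/3) → z = -79/5
  (27/31, 119/31) → z = 97/31

s = 27/31, t = 119/31, maximum z = 97/31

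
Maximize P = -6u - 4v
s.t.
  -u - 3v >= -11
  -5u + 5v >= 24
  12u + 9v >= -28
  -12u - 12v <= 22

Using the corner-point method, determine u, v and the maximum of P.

u = -61/9, v = 160/27, maximum P = 458/27

Feasible corners and P = -6u - 4v:
  (-17/20, 79/20) → P = -107/10
  (-61/9, 160/27) → P = 458/27
  (-199/60, 89/60) → P = 419/30
  (-23/6, 2) → P = 15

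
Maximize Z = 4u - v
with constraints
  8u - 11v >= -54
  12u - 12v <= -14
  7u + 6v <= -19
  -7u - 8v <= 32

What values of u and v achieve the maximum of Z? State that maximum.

Extreme points and Z = 4u - v:
  (-533/125, 226/125) → Z = -2358/125
  (-784/141, 122/141) → Z = -1086/47
  (-2, -5/6) → Z = -43/6
  (-124/45, -143/90) → Z = -283/30

u = -2, v = -5/6, maximum Z = -43/6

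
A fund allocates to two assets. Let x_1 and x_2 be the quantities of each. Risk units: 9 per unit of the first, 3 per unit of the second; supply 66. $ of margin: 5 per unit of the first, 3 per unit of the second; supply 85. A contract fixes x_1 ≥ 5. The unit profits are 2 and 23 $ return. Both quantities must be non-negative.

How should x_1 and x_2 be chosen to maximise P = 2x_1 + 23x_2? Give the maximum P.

x_1 = 5, x_2 = 7, maximum P = 171

Corner points and P = 2x_1 + 23x_2:
  (22/3, 0) → P = 44/3
  (5, 0) → P = 10
  (5, 7) → P = 171

The binding constraints are 9x_1 + 3x_2 = 66 and x_1 = 5.
Solving simultaneously gives x_1 = 5, x_2 = 7.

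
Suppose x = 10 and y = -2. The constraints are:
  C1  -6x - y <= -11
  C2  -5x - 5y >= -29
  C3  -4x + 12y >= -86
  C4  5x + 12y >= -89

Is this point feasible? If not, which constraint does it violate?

not feasible — violates C2

Constraint C2: -5x - 5y = -40, which is not ≥ -29. All other constraints are satisfied.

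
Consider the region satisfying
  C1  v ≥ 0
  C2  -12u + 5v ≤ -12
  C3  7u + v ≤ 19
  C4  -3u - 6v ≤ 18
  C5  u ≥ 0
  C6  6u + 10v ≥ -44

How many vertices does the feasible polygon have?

3

The feasible vertices (each the meet of two boundaries and inside every other half-plane) are:
  (1, 0)
  (19/7, 0)
  (107/47, 144/47)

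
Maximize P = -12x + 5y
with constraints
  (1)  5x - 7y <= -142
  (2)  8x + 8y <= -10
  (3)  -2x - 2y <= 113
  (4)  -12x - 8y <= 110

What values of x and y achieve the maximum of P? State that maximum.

The optimum lies where 8x + 8y = -10 and -12x - 8y = 110.
Solving simultaneously gives x = -25, y = 95/4.

x = -25, y = 95/4, maximum P = 1675/4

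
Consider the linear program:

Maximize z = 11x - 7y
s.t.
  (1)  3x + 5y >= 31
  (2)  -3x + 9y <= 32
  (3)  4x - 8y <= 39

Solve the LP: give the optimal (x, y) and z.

x = 607/12, y = 245/12, maximum z = 827/2

Corner points and z = 11x - 7y:
  (17/6, 9/2) → z = -1/3
  (443/44, 7/44) → z = 1206/11
  (607/12, 245/12) → z = 827/2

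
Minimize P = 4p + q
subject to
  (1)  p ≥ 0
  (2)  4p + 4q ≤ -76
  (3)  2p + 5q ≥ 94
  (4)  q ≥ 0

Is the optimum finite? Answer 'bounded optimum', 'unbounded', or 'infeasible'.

The boundaries p = 0 and 2p + 5q = 94 meet at (0, 94/5), but that point violates 4p + 4q ≤ -76. Every candidate vertex is excluded by some other constraint, so the feasible region is empty.

infeasible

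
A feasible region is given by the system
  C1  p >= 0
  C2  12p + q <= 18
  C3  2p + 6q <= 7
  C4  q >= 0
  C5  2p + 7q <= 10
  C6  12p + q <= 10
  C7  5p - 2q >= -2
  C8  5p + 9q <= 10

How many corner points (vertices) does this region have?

5

Pairwise boundary intersections that survive every other constraint:
  (0, 0)
  (0, 1)
  (5/6, 0)
  (80/103, 70/103)
  (2/55, 12/11)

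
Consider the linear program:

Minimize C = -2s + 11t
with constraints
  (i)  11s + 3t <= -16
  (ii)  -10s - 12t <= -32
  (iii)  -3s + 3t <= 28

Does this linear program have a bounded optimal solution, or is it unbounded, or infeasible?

Corner points and C = -2s + 11t:
  (-48/17, 256/51) → C = 3104/51
  (-22/7, 130/21) → C = 1562/21
  (-40/11, 188/33) → C = 2308/33
The feasible region has finitely many vertices and no improving ray; the minimum is 3104/51 at (-48/17, 256/51).

bounded optimum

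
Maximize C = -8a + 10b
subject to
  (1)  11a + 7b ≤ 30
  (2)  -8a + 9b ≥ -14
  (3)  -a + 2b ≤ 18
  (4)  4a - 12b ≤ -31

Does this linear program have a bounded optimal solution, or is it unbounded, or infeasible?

bounded optimum

Corner points and C = -8a + 10b:
  (-66/29, 228/29) → C = 2808/29
  (143/160, 461/160) → C = 1733/80
  (-77/2, -41/4) → C = 411/2
The feasible region has finitely many vertices and no improving ray; the maximum is 411/2 at (-77/2, -41/4).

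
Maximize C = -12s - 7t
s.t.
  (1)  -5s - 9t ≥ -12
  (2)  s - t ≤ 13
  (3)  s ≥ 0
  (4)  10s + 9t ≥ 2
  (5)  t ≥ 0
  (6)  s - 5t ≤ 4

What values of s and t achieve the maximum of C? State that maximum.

s = 0, t = 2/9, maximum C = -14/9

Vertices and C = -12s - 7t:
  (0, 4/3) → C = -28/3
  (12/5, 0) → C = -144/5
  (0, 2/9) → C = -14/9
  (1/5, 0) → C = -12/5

The binding constraints are s = 0 and 10s + 9t = 2.
Solving simultaneously gives s = 0, t = 2/9.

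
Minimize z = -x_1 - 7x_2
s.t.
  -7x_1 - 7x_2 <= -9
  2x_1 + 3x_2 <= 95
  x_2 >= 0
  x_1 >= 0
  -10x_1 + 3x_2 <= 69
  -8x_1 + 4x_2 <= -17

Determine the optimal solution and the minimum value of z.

x_1 = 431/32, x_2 = 363/16, minimum z = -5513/32

Extreme points and z = -x_1 - 7x_2:
  (95/2, 0) → z = -95/2
  (431/32, 363/16) → z = -5513/32
  (17/8, 0) → z = -17/8

At the optimal vertex, 2x_1 + 3x_2 = 95 and -8x_1 + 4x_2 = -17.
Solving simultaneously gives x_1 = 431/32, x_2 = 363/16.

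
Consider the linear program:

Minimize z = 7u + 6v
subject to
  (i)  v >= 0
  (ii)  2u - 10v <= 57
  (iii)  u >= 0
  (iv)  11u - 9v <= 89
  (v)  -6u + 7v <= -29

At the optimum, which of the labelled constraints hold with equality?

Feasible corners and z = 7u + 6v:
  (89/11, 0) → z = 623/11
  (29/6, 0) → z = 203/6
  (362/23, 215/23) → z = 3824/23

The minimum is at (29/6, 0). Substituting into each constraint, equality holds for (i) and (v); the remaining constraints have slack.

(i) and (v)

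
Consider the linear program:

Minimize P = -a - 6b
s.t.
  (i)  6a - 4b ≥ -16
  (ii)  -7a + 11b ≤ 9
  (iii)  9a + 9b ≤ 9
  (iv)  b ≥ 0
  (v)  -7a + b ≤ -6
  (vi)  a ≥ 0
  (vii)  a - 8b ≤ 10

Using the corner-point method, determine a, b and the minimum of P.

a = 7/8, b = 1/8, minimum P = -13/8

Feasible corners and P = -a - 6b:
  (1, 0) → P = -1
  (7/8, 1/8) → P = -13/8
  (6/7, 0) → P = -6/7

At the optimal vertex, 9a + 9b = 9 and -7a + b = -6.
Solving simultaneously gives a = 7/8, b = 1/8.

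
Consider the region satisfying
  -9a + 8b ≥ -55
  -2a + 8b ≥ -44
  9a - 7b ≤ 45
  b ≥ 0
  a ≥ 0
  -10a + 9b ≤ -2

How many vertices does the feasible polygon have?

Intersecting each pair of boundary lines and keeping only the points that satisfy every inequality leaves:
  (5, 0)
  (391/11, 432/11)
  (1/5, 0)

3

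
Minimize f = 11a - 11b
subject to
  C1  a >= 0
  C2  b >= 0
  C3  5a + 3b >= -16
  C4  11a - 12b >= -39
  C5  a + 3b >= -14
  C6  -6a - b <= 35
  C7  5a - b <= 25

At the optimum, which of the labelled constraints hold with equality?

Feasible corners and f = 11a - 11b:
  (0, 0) → f = 0
  (0, 13/4) → f = -143/4
  (5, 0) → f = 55
  (339/49, 470/49) → f = -1441/49

The minimum is at (0, 13/4). Substituting into each constraint, equality holds for C1 and C4; the remaining constraints have slack.

C1 and C4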